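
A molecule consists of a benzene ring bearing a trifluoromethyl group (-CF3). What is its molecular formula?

Atom tally by fragment:
  benzene ring core → C:6 H:6
  (− 1 ring H displaced by substituents)
  + CF3 → C:1 F:3
Element totals:
  C: 7
  H: 5
  F: 3

C7H5F3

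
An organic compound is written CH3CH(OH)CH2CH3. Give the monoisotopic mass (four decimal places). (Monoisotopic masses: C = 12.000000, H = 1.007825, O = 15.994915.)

Element totals:
  C: 4
  H: 10
  O: 1
Molecular formula: C4H10O.
  M = 4(12.0) + 10(1.007825) + 15.994915
    = 48.000000 + 10.078250 + 15.994915 = 74.073165

74.0732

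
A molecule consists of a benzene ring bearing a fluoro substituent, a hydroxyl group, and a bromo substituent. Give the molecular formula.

Atom tally by fragment:
  benzene ring core → C:6 H:6
  (− 3 ring H displaced by substituents)
  + F → F:1
  + OH → O:1 H:1
  + Br → Br:1
Element totals:
  C: 6
  H: 4
  Br: 1
  F: 1
  O: 1

C6H4BrFO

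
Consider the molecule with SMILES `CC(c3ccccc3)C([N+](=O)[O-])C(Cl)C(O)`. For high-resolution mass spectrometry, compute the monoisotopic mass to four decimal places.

Atom tally by fragment:
  CH3 → C:1 H:3
  CH(C6H5) → C:7 H:6
  CH(NO2) → C:1 H:1 N:1 O:2
  CH(Cl) → C:1 H:1 Cl:1
  CH2OH → C:1 H:3 O:1
Element totals:
  C: 11
  H: 14
  Cl: 1
  N: 1
  O: 3
Molecular formula: C11H14ClNO3.
  M = 11(12.0) + 14(1.007825) + 34.968853 + 14.003074 + 3(15.994915)
    = 132.000000 + 14.109550 + 34.968853 + 14.003074 + 47.984745 = 243.066222

243.0662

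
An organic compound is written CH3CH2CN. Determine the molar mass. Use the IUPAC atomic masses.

55.08 g/mol

Atom tally by fragment:
  CH3 → C:1 H:3
  CH2CN → C:2 H:2 N:1
Element totals:
  C: 3
  H: 5
  N: 1
Molecular formula: C3H5N.
  M = 3(12.011) + 5(1.008) + 14.007
    = 36.033 + 5.040 + 14.007 = 55.080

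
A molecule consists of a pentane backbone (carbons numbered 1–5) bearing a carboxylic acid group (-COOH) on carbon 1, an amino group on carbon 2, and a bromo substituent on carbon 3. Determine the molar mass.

Atom tally by fragment:
  HOOCCH2 → C:2 H:3 O:2
  CH(NH2) → C:1 H:3 N:1
  CH(Br) → C:1 H:1 Br:1
  CH2 → C:1 H:2
  CH3 → C:1 H:3
Element totals:
  C: 6
  H: 12
  Br: 1
  N: 1
  O: 2
Molecular formula: C6H12BrNO2.
  M = 6(12.011) + 12(1.008) + 79.904 + 14.007 + 2(15.999)
    = 72.066 + 12.096 + 79.904 + 14.007 + 31.998 = 210.071

210.07 g/mol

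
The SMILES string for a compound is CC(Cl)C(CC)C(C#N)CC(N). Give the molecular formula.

C9H17ClN2

Atom tally by fragment:
  CH3 → C:1 H:3
  CH(Cl) → C:1 H:1 Cl:1
  CH(C2H5) → C:3 H:6
  CH(CN) → C:2 H:1 N:1
  CH2 → C:1 H:2
  CH2NH2 → C:1 H:4 N:1
Element totals:
  C: 9
  H: 17
  Cl: 1
  N: 2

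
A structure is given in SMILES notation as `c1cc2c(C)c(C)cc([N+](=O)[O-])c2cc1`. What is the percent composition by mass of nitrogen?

Atom tally by fragment:
  naphthalene ring system core → C:10 H:8
  (− 3 ring H displaced by substituents)
  + CH3 → C:1 H:3
  + CH3 → C:1 H:3
  + NO2 → N:1 O:2
Element totals:
  C: 12
  H: 11
  N: 1
  O: 2
Molecular formula: C12H11NO2.
Molar mass = 201.225 g/mol.
Mass from N: 1 × 14.007 = 14.007 g/mol.
%N = 14.007 / 201.225 × 100 = 6.96%.

6.96%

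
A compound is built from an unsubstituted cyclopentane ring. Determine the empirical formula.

Atom tally by fragment:
  cyclopentane ring core → C:5 H:10
Element totals:
  C: 5
  H: 10
Molecular formula: C5H10.
gcd of subscripts = 5; dividing each by 5:
  C: 5/5 = 1
  H: 10/5 = 2

CH2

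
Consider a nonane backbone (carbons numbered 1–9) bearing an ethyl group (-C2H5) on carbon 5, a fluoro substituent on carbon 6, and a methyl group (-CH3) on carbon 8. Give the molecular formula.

Atom tally by fragment:
  CH3 → C:1 H:3
  CH2 → C:1 H:2
  CH2 → C:1 H:2
  CH2 → C:1 H:2
  CH(C2H5) → C:3 H:6
  CH(F) → C:1 H:1 F:1
  CH2 → C:1 H:2
  CH(CH3) → C:2 H:4
  CH3 → C:1 H:3
Element totals:
  C: 12
  H: 25
  F: 1

C12H25F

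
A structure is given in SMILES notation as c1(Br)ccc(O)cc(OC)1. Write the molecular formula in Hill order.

Atom tally by fragment:
  benzene ring core → C:6 H:6
  (− 3 ring H displaced by substituents)
  + Br → Br:1
  + OH → O:1 H:1
  + OCH3 → C:1 H:3 O:1
Element totals:
  C: 7
  H: 7
  Br: 1
  O: 2

C7H7BrO2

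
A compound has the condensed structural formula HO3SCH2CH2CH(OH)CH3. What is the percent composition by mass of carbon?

31.16%

Atom tally by fragment:
  HO3SCH2 → C:1 H:3 S:1 O:3
  CH2 → C:1 H:2
  CH(OH) → C:1 H:2 O:1
  CH3 → C:1 H:3
Element totals:
  C: 4
  H: 10
  O: 4
  S: 1
Molecular formula: C4H10O4S.
Molar mass = 154.180 g/mol.
Mass from C: 4 × 12.011 = 48.044 g/mol.
%C = 48.044 / 154.180 × 100 = 31.16%.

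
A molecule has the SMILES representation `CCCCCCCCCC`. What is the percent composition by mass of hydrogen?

15.59%

Atom tally by fragment:
  CH3 → C:1 H:3
  CH2 → C:1 H:2
  CH2 → C:1 H:2
  CH2 → C:1 H:2
  CH2 → C:1 H:2
  CH2 → C:1 H:2
  CH2 → C:1 H:2
  CH2 → C:1 H:2
  CH2 → C:1 H:2
  CH3 → C:1 H:3
Element totals:
  C: 10
  H: 22
Molecular formula: C10H22.
Molar mass = 142.286 g/mol.
Mass from H: 22 × 1.008 = 22.176 g/mol.
%H = 22.176 / 142.286 × 100 = 15.59%.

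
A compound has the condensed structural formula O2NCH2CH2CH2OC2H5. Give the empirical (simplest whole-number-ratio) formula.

Element totals:
  C: 5
  H: 11
  N: 1
  O: 3
Molecular formula: C5H11NO3.
gcd of subscripts (5, 11, 1, 3) = 1, so the empirical formula equals the molecular formula.

C5H11NO3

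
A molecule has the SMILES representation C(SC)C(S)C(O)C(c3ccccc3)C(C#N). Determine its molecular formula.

C13H17NOS2

Atom tally by fragment:
  CH3SCH2 → C:2 H:5 S:1
  CH(SH) → C:1 H:2 S:1
  CH(OH) → C:1 H:2 O:1
  CH(C6H5) → C:7 H:6
  CH2CN → C:2 H:2 N:1
Element totals:
  C: 13
  H: 17
  N: 1
  O: 1
  S: 2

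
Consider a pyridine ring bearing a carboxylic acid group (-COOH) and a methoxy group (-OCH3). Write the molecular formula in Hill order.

Atom tally by fragment:
  pyridine ring core → C:5 H:5 N:1
  (− 2 ring H displaced by substituents)
  + COOH → C:1 H:1 O:2
  + OCH3 → C:1 H:3 O:1
Element totals:
  C: 7
  H: 7
  N: 1
  O: 3

C7H7NO3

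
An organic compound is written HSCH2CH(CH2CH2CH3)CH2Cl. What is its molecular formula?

C6H13ClS

Atom tally by fragment:
  HSCH2 → C:1 H:3 S:1
  CH(CH2CH2CH3) → C:4 H:8
  CH2Cl → C:1 H:2 Cl:1
Element totals:
  C: 6
  H: 13
  Cl: 1
  S: 1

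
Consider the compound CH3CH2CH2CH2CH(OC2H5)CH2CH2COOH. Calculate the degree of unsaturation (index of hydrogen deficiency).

Element totals:
  C: 10
  H: 20
  O: 3
Molecular formula: C10H20O3.
DoU = (2C + 2 + N − H − X) / 2 = (2·10 + 2 + 0 − 20 − 0) / 2 = 1.

1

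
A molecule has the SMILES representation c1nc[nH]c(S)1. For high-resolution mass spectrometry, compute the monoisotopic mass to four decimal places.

Atom tally by fragment:
  imidazole ring core → C:3 H:4 N:2
  (− 1 ring H displaced by substituents)
  + SH → S:1 H:1
Element totals:
  C: 3
  H: 4
  N: 2
  S: 1
Molecular formula: C3H4N2S.
  M = 3(12.0) + 4(1.007825) + 2(14.003074) + 31.972071
    = 36.000000 + 4.031300 + 28.006148 + 31.972071 = 100.009519

100.0095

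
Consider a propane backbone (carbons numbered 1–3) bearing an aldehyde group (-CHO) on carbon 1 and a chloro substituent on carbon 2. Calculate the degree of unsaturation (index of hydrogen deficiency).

1

Atom tally by fragment:
  OHCCH2 → C:2 H:3 O:1
  CH(Cl) → C:1 H:1 Cl:1
  CH3 → C:1 H:3
Element totals:
  C: 4
  H: 7
  Cl: 1
  O: 1
Molecular formula: C4H7ClO.
DoU = (2C + 2 + N − H − X) / 2 = (2·4 + 2 + 0 − 7 − 1) / 2 = 1.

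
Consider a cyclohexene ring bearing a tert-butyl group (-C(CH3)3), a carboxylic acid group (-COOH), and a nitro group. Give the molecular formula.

Atom tally by fragment:
  cyclohexene ring core → C:6 H:10
  (− 3 ring H displaced by substituents)
  + C(CH3)3 → C:4 H:9
  + COOH → C:1 H:1 O:2
  + NO2 → N:1 O:2
Element totals:
  C: 11
  H: 17
  N: 1
  O: 4

C11H17NO4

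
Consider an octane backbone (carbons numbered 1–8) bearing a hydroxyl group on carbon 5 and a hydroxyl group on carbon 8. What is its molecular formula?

Atom tally by fragment:
  CH3 → C:1 H:3
  CH2 → C:1 H:2
  CH2 → C:1 H:2
  CH2 → C:1 H:2
  CH(OH) → C:1 H:2 O:1
  CH2 → C:1 H:2
  CH2 → C:1 H:2
  CH2OH → C:1 H:3 O:1
Element totals:
  C: 8
  H: 18
  O: 2

C8H18O2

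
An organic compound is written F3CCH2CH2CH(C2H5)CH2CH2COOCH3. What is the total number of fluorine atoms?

Atom tally by fragment:
  F3CCH2 → C:2 H:2 F:3
  CH2 → C:1 H:2
  CH(C2H5) → C:3 H:6
  CH2 → C:1 H:2
  CH2COOCH3 → C:3 H:5 O:2
Element totals:
  C: 10
  H: 17
  F: 3
  O: 2

3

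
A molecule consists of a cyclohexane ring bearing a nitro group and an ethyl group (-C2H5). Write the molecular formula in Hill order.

C8H15NO2

Atom tally by fragment:
  cyclohexane ring core → C:6 H:12
  (− 2 ring H displaced by substituents)
  + NO2 → N:1 O:2
  + C2H5 → C:2 H:5
Element totals:
  C: 8
  H: 15
  N: 1
  O: 2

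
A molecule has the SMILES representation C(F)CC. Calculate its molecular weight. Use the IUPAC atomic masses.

62.09 g/mol

Atom tally by fragment:
  FCH2 → C:1 H:2 F:1
  CH2 → C:1 H:2
  CH3 → C:1 H:3
Element totals:
  C: 3
  H: 7
  F: 1
Molecular formula: C3H7F.
  M = 3(12.011) + 7(1.008) + 18.998
    = 36.033 + 7.056 + 18.998 = 62.087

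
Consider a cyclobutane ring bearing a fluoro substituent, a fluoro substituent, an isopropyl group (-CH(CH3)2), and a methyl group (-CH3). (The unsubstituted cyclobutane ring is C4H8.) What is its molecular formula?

C8H14F2

Atom tally by fragment:
  cyclobutane ring core → C:4 H:8
  (− 4 ring H displaced by substituents)
  + F → F:1
  + F → F:1
  + CH(CH3)2 → C:3 H:7
  + CH3 → C:1 H:3
Element totals:
  C: 8
  H: 14
  F: 2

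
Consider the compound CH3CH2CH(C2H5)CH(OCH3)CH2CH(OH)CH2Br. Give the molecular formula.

Atom tally by fragment:
  CH3 → C:1 H:3
  CH2 → C:1 H:2
  CH(C2H5) → C:3 H:6
  CH(OCH3) → C:2 H:4 O:1
  CH2 → C:1 H:2
  CH(OH) → C:1 H:2 O:1
  CH2Br → C:1 H:2 Br:1
Element totals:
  C: 10
  H: 21
  Br: 1
  O: 2

C10H21BrO2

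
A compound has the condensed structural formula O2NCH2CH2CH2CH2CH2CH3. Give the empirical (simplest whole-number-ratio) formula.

Atom tally by fragment:
  O2NCH2 → C:1 H:2 N:1 O:2
  CH2 → C:1 H:2
  CH2 → C:1 H:2
  CH2 → C:1 H:2
  CH2 → C:1 H:2
  CH3 → C:1 H:3
Element totals:
  C: 6
  H: 13
  N: 1
  O: 2
Molecular formula: C6H13NO2.
gcd of subscripts (6, 13, 1, 2) = 1, so the empirical formula equals the molecular formula.

C6H13NO2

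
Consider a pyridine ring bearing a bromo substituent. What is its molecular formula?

C5H4BrN

Atom tally by fragment:
  pyridine ring core → C:5 H:5 N:1
  (− 1 ring H displaced by substituents)
  + Br → Br:1
Element totals:
  C: 5
  H: 4
  Br: 1
  N: 1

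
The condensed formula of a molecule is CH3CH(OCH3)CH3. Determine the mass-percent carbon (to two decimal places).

Element totals:
  C: 4
  H: 10
  O: 1
Molecular formula: C4H10O.
Molar mass = 74.123 g/mol.
Mass from C: 4 × 12.011 = 48.044 g/mol.
%C = 48.044 / 74.123 × 100 = 64.82%.

64.82%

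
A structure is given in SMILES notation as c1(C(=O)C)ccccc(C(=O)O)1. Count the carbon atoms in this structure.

Atom tally by fragment:
  benzene ring core → C:6 H:6
  (− 2 ring H displaced by substituents)
  + COCH3 → C:2 H:3 O:1
  + COOH → C:1 H:1 O:2
Element totals:
  C: 9
  H: 8
  O: 3

9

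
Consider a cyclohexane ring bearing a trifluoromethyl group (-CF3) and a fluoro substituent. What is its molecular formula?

C7H10F4

Atom tally by fragment:
  cyclohexane ring core → C:6 H:12
  (− 2 ring H displaced by substituents)
  + CF3 → C:1 F:3
  + F → F:1
Element totals:
  C: 7
  H: 10
  F: 4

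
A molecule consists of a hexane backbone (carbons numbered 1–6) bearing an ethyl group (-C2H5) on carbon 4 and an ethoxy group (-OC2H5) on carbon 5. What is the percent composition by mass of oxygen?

10.11%

Atom tally by fragment:
  CH3 → C:1 H:3
  CH2 → C:1 H:2
  CH2 → C:1 H:2
  CH(C2H5) → C:3 H:6
  CH(OC2H5) → C:3 H:6 O:1
  CH3 → C:1 H:3
Element totals:
  C: 10
  H: 22
  O: 1
Molecular formula: C10H22O.
Molar mass = 158.285 g/mol.
Mass from O: 1 × 15.999 = 15.999 g/mol.
%O = 15.999 / 158.285 × 100 = 10.11%.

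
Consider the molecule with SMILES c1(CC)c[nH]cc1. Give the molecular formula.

C6H9N

Atom tally by fragment:
  pyrrole ring core → C:4 H:5 N:1
  (− 1 ring H displaced by substituents)
  + C2H5 → C:2 H:5
Element totals:
  C: 6
  H: 9
  N: 1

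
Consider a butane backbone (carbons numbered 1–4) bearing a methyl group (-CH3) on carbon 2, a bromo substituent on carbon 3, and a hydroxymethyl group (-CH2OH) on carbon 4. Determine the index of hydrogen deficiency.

0

Atom tally by fragment:
  CH3 → C:1 H:3
  CH(CH3) → C:2 H:4
  CH(Br) → C:1 H:1 Br:1
  CH2CH2OH → C:2 H:5 O:1
Element totals:
  C: 6
  H: 13
  Br: 1
  O: 1
Molecular formula: C6H13BrO.
DoU = (2C + 2 + N − H − X) / 2 = (2·6 + 2 + 0 − 13 − 1) / 2 = 0.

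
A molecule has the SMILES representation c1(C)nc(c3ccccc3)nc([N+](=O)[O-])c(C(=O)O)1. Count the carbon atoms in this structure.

12

Atom tally by fragment:
  pyrimidine ring core → C:4 H:4 N:2
  (− 4 ring H displaced by substituents)
  + CH3 → C:1 H:3
  + C6H5 → C:6 H:5
  + NO2 → N:1 O:2
  + COOH → C:1 H:1 O:2
Element totals:
  C: 12
  H: 9
  N: 3
  O: 4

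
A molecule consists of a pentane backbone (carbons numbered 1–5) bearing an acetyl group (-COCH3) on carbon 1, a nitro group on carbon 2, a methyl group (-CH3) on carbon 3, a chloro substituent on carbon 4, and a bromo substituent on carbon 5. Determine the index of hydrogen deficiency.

2

Atom tally by fragment:
  CH3COCH2 → C:3 H:5 O:1
  CH(NO2) → C:1 H:1 N:1 O:2
  CH(CH3) → C:2 H:4
  CH(Cl) → C:1 H:1 Cl:1
  CH2Br → C:1 H:2 Br:1
Element totals:
  C: 8
  H: 13
  Br: 1
  Cl: 1
  N: 1
  O: 3
Molecular formula: C8H13BrClNO3.
DoU = (2C + 2 + N − H − X) / 2 = (2·8 + 2 + 1 − 13 − 2) / 2 = 2.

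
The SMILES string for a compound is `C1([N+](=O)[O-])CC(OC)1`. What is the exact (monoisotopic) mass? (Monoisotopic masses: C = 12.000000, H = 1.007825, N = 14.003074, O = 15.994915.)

Atom tally by fragment:
  cyclopropane ring core → C:3 H:6
  (− 2 ring H displaced by substituents)
  + NO2 → N:1 O:2
  + OCH3 → C:1 H:3 O:1
Element totals:
  C: 4
  H: 7
  N: 1
  O: 3
Molecular formula: C4H7NO3.
  M = 4(12.0) + 7(1.007825) + 14.003074 + 3(15.994915)
    = 48.000000 + 7.054775 + 14.003074 + 47.984745 = 117.042594

117.0426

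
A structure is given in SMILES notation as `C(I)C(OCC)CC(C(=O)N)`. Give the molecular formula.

Atom tally by fragment:
  ICH2 → C:1 H:2 I:1
  CH(OC2H5) → C:3 H:6 O:1
  CH2 → C:1 H:2
  CH2CONH2 → C:2 H:4 O:1 N:1
Element totals:
  C: 7
  H: 14
  I: 1
  N: 1
  O: 2

C7H14INO2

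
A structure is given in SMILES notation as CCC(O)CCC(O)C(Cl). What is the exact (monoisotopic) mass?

166.0761

Atom tally by fragment:
  CH3 → C:1 H:3
  CH2 → C:1 H:2
  CH(OH) → C:1 H:2 O:1
  CH2 → C:1 H:2
  CH2 → C:1 H:2
  CH(OH) → C:1 H:2 O:1
  CH2Cl → C:1 H:2 Cl:1
Element totals:
  C: 7
  H: 15
  Cl: 1
  O: 2
Molecular formula: C7H15ClO2.
  M = 7(12.0) + 15(1.007825) + 34.968853 + 2(15.994915)
    = 84.000000 + 15.117375 + 34.968853 + 31.989830 = 166.076058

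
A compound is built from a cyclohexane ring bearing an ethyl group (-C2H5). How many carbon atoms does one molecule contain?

8

Atom tally by fragment:
  cyclohexane ring core → C:6 H:12
  (− 1 ring H displaced by substituents)
  + C2H5 → C:2 H:5
Element totals:
  C: 8
  H: 16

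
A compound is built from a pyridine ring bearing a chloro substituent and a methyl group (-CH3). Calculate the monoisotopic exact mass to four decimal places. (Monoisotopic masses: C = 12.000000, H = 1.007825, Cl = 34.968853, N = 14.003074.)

127.0189

Atom tally by fragment:
  pyridine ring core → C:5 H:5 N:1
  (− 2 ring H displaced by substituents)
  + Cl → Cl:1
  + CH3 → C:1 H:3
Element totals:
  C: 6
  H: 6
  Cl: 1
  N: 1
Molecular formula: C6H6ClN.
  M = 6(12.0) + 6(1.007825) + 34.968853 + 14.003074
    = 72.000000 + 6.046950 + 34.968853 + 14.003074 = 127.018877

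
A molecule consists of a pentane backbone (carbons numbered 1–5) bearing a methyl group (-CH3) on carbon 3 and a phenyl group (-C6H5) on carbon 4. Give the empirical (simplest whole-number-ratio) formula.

C2H3

Atom tally by fragment:
  CH3 → C:1 H:3
  CH2 → C:1 H:2
  CH(CH3) → C:2 H:4
  CH(C6H5) → C:7 H:6
  CH3 → C:1 H:3
Element totals:
  C: 12
  H: 18
Molecular formula: C12H18.
gcd of subscripts = 6; dividing each by 6:
  C: 12/6 = 2
  H: 18/6 = 3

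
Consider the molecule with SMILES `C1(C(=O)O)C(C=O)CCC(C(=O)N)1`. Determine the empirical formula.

Atom tally by fragment:
  cyclopentane ring core → C:5 H:10
  (− 3 ring H displaced by substituents)
  + COOH → C:1 H:1 O:2
  + CHO → C:1 H:1 O:1
  + CONH2 → C:1 H:2 O:1 N:1
Element totals:
  C: 8
  H: 11
  N: 1
  O: 4
Molecular formula: C8H11NO4.
gcd of subscripts (8, 11, 1, 4) = 1, so the empirical formula equals the molecular formula.

C8H11NO4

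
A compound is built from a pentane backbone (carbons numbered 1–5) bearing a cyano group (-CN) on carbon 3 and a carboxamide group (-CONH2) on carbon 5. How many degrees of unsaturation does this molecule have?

Atom tally by fragment:
  CH3 → C:1 H:3
  CH2 → C:1 H:2
  CH(CN) → C:2 H:1 N:1
  CH2 → C:1 H:2
  CH2CONH2 → C:2 H:4 O:1 N:1
Element totals:
  C: 7
  H: 12
  N: 2
  O: 1
Molecular formula: C7H12N2O.
DoU = (2C + 2 + N − H − X) / 2 = (2·7 + 2 + 2 − 12 − 0) / 2 = 3.

3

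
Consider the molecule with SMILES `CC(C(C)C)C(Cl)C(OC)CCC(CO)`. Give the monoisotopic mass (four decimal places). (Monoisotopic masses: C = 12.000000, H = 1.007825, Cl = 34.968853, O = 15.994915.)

Atom tally by fragment:
  CH3 → C:1 H:3
  CH(CH(CH3)2) → C:4 H:8
  CH(Cl) → C:1 H:1 Cl:1
  CH(OCH3) → C:2 H:4 O:1
  CH2 → C:1 H:2
  CH2 → C:1 H:2
  CH2CH2OH → C:2 H:5 O:1
Element totals:
  C: 12
  H: 25
  Cl: 1
  O: 2
Molecular formula: C12H25ClO2.
  M = 12(12.0) + 25(1.007825) + 34.968853 + 2(15.994915)
    = 144.000000 + 25.195625 + 34.968853 + 31.989830 = 236.154308

236.1543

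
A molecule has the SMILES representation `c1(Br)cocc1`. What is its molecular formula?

C4H3BrO

Atom tally by fragment:
  furan ring core → C:4 H:4 O:1
  (− 1 ring H displaced by substituents)
  + Br → Br:1
Element totals:
  C: 4
  H: 3
  Br: 1
  O: 1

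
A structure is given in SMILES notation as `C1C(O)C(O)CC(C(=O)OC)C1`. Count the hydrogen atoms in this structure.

Atom tally by fragment:
  cyclohexane ring core → C:6 H:12
  (− 3 ring H displaced by substituents)
  + OH → O:1 H:1
  + OH → O:1 H:1
  + COOCH3 → C:2 H:3 O:2
Element totals:
  C: 8
  H: 14
  O: 4

14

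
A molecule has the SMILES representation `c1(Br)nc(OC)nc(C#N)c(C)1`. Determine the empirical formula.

Atom tally by fragment:
  pyrimidine ring core → C:4 H:4 N:2
  (− 4 ring H displaced by substituents)
  + Br → Br:1
  + OCH3 → C:1 H:3 O:1
  + CN → C:1 N:1
  + CH3 → C:1 H:3
Element totals:
  C: 7
  H: 6
  Br: 1
  N: 3
  O: 1
Molecular formula: C7H6BrN3O.
gcd of subscripts (1, 7, 6, 3, 1) = 1, so the empirical formula equals the molecular formula.

C7H6BrN3O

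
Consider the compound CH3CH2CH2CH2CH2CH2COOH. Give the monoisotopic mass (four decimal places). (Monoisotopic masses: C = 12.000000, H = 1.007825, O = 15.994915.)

Atom tally by fragment:
  CH3 → C:1 H:3
  CH2 → C:1 H:2
  CH2 → C:1 H:2
  CH2 → C:1 H:2
  CH2 → C:1 H:2
  CH2COOH → C:2 H:3 O:2
Element totals:
  C: 7
  H: 14
  O: 2
Molecular formula: C7H14O2.
  M = 7(12.0) + 14(1.007825) + 2(15.994915)
    = 84.000000 + 14.109550 + 31.989830 = 130.099380

130.0994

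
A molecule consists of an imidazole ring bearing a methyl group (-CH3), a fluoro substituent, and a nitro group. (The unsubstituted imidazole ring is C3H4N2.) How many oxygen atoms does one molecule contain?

Atom tally by fragment:
  imidazole ring core → C:3 H:4 N:2
  (− 3 ring H displaced by substituents)
  + CH3 → C:1 H:3
  + F → F:1
  + NO2 → N:1 O:2
Element totals:
  C: 4
  H: 4
  F: 1
  N: 3
  O: 2

2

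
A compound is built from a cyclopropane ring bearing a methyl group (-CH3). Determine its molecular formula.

Atom tally by fragment:
  cyclopropane ring core → C:3 H:6
  (− 1 ring H displaced by substituents)
  + CH3 → C:1 H:3
Element totals:
  C: 4
  H: 8

C4H8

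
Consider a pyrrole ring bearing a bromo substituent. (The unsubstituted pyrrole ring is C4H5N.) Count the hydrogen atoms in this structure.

Atom tally by fragment:
  pyrrole ring core → C:4 H:5 N:1
  (− 1 ring H displaced by substituents)
  + Br → Br:1
Element totals:
  C: 4
  H: 4
  Br: 1
  N: 1

4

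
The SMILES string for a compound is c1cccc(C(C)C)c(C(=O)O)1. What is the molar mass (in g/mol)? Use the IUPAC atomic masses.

Atom tally by fragment:
  benzene ring core → C:6 H:6
  (− 2 ring H displaced by substituents)
  + CH(CH3)2 → C:3 H:7
  + COOH → C:1 H:1 O:2
Element totals:
  C: 10
  H: 12
  O: 2
Molecular formula: C10H12O2.
  M = 10(12.011) + 12(1.008) + 2(15.999)
    = 120.110 + 12.096 + 31.998 = 164.204

164.20 g/mol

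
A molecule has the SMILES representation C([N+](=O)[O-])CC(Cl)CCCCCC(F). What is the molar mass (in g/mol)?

225.69 g/mol

Atom tally by fragment:
  O2NCH2 → C:1 H:2 N:1 O:2
  CH2 → C:1 H:2
  CH(Cl) → C:1 H:1 Cl:1
  CH2 → C:1 H:2
  CH2 → C:1 H:2
  CH2 → C:1 H:2
  CH2 → C:1 H:2
  CH2 → C:1 H:2
  CH2F → C:1 H:2 F:1
Element totals:
  C: 9
  H: 17
  Cl: 1
  F: 1
  N: 1
  O: 2
Molecular formula: C9H17ClFNO2.
  M = 9(12.011) + 17(1.008) + 35.45 + 18.998 + 14.007 + 2(15.999)
    = 108.099 + 17.136 + 35.450 + 18.998 + 14.007 + 31.998 = 225.688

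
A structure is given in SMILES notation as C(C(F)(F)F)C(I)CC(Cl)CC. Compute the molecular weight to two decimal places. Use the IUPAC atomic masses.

314.51 g/mol

Atom tally by fragment:
  F3CCH2 → C:2 H:2 F:3
  CH(I) → C:1 H:1 I:1
  CH2 → C:1 H:2
  CH(Cl) → C:1 H:1 Cl:1
  CH2 → C:1 H:2
  CH3 → C:1 H:3
Element totals:
  C: 7
  H: 11
  Cl: 1
  F: 3
  I: 1
Molecular formula: C7H11ClF3I.
  M = 7(12.011) + 11(1.008) + 35.45 + 3(18.998) + 126.904
    = 84.077 + 11.088 + 35.450 + 56.994 + 126.904 = 314.513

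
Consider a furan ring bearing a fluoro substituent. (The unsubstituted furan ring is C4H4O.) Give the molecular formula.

C4H3FO

Atom tally by fragment:
  furan ring core → C:4 H:4 O:1
  (− 1 ring H displaced by substituents)
  + F → F:1
Element totals:
  C: 4
  H: 3
  F: 1
  O: 1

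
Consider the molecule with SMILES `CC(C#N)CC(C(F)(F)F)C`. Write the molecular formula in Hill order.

C7H10F3N

Atom tally by fragment:
  CH3 → C:1 H:3
  CH(CN) → C:2 H:1 N:1
  CH2 → C:1 H:2
  CH(CF3) → C:2 H:1 F:3
  CH3 → C:1 H:3
Element totals:
  C: 7
  H: 10
  F: 3
  N: 1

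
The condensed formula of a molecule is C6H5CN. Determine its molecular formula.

Element totals:
  C: 7
  H: 5
  N: 1

C7H5N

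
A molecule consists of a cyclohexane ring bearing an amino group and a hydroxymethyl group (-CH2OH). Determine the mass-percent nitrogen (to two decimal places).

10.84%

Atom tally by fragment:
  cyclohexane ring core → C:6 H:12
  (− 2 ring H displaced by substituents)
  + NH2 → N:1 H:2
  + CH2OH → C:1 H:3 O:1
Element totals:
  C: 7
  H: 15
  N: 1
  O: 1
Molecular formula: C7H15NO.
Molar mass = 129.203 g/mol.
Mass from N: 1 × 14.007 = 14.007 g/mol.
%N = 14.007 / 129.203 × 100 = 10.84%.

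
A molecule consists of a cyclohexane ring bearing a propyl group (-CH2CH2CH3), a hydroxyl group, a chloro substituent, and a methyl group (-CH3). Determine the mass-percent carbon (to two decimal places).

62.98%

Atom tally by fragment:
  cyclohexane ring core → C:6 H:12
  (− 4 ring H displaced by substituents)
  + CH2CH2CH3 → C:3 H:7
  + OH → O:1 H:1
  + Cl → Cl:1
  + CH3 → C:1 H:3
Element totals:
  C: 10
  H: 19
  Cl: 1
  O: 1
Molecular formula: C10H19ClO.
Molar mass = 190.711 g/mol.
Mass from C: 10 × 12.011 = 120.110 g/mol.
%C = 120.110 / 190.711 × 100 = 62.98%.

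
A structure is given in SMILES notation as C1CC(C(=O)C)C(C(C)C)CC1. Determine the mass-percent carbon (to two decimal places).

78.51%

Atom tally by fragment:
  cyclohexane ring core → C:6 H:12
  (− 2 ring H displaced by substituents)
  + COCH3 → C:2 H:3 O:1
  + CH(CH3)2 → C:3 H:7
Element totals:
  C: 11
  H: 20
  O: 1
Molecular formula: C11H20O.
Molar mass = 168.280 g/mol.
Mass from C: 11 × 12.011 = 132.121 g/mol.
%C = 132.121 / 168.280 × 100 = 78.51%.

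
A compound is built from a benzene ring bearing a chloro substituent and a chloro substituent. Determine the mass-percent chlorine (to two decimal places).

Atom tally by fragment:
  benzene ring core → C:6 H:6
  (− 2 ring H displaced by substituents)
  + Cl → Cl:1
  + Cl → Cl:1
Element totals:
  C: 6
  H: 4
  Cl: 2
Molecular formula: C6H4Cl2.
Molar mass = 146.998 g/mol.
Mass from Cl: 2 × 35.45 = 70.900 g/mol.
%Cl = 70.900 / 146.998 × 100 = 48.23%.

48.23%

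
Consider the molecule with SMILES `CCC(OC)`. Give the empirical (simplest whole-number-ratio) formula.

C4H10O

Atom tally by fragment:
  CH3 → C:1 H:3
  CH2 → C:1 H:2
  CH2OCH3 → C:2 H:5 O:1
Element totals:
  C: 4
  H: 10
  O: 1
Molecular formula: C4H10O.
gcd of subscripts (4, 10, 1) = 1, so the empirical formula equals the molecular formula.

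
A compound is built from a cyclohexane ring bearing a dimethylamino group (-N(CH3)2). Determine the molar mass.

127.23 g/mol

Atom tally by fragment:
  cyclohexane ring core → C:6 H:12
  (− 1 ring H displaced by substituents)
  + N(CH3)2 → N:1 C:2 H:6
Element totals:
  C: 8
  H: 17
  N: 1
Molecular formula: C8H17N.
  M = 8(12.011) + 17(1.008) + 14.007
    = 96.088 + 17.136 + 14.007 = 127.231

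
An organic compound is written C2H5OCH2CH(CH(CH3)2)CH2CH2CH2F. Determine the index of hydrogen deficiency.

Element totals:
  C: 10
  H: 21
  F: 1
  O: 1
Molecular formula: C10H21FO.
DoU = (2C + 2 + N − H − X) / 2 = (2·10 + 2 + 0 − 21 − 1) / 2 = 0.

0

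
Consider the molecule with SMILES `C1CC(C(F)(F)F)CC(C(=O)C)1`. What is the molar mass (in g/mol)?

180.17 g/mol

Atom tally by fragment:
  cyclopentane ring core → C:5 H:10
  (− 2 ring H displaced by substituents)
  + CF3 → C:1 F:3
  + COCH3 → C:2 H:3 O:1
Element totals:
  C: 8
  H: 11
  F: 3
  O: 1
Molecular formula: C8H11F3O.
  M = 8(12.011) + 11(1.008) + 3(18.998) + 15.999
    = 96.088 + 11.088 + 56.994 + 15.999 = 180.169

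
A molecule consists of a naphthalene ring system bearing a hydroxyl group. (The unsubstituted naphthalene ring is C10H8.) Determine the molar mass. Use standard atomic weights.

144.17 g/mol

Atom tally by fragment:
  naphthalene ring system core → C:10 H:8
  (− 1 ring H displaced by substituents)
  + OH → O:1 H:1
Element totals:
  C: 10
  H: 8
  O: 1
Molecular formula: C10H8O.
  M = 10(12.011) + 8(1.008) + 15.999
    = 120.110 + 8.064 + 15.999 = 144.173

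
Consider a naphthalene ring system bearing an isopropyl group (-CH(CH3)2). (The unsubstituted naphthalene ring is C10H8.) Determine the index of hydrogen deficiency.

7

Atom tally by fragment:
  naphthalene ring system core → C:10 H:8
  (− 1 ring H displaced by substituents)
  + CH(CH3)2 → C:3 H:7
Element totals:
  C: 13
  H: 14
Molecular formula: C13H14.
DoU = (2C + 2 + N − H − X) / 2 = (2·13 + 2 + 0 − 14 − 0) / 2 = 7.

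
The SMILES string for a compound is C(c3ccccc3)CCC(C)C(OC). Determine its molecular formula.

C13H20O

Atom tally by fragment:
  C6H5CH2 → C:7 H:7
  CH2 → C:1 H:2
  CH2 → C:1 H:2
  CH(CH3) → C:2 H:4
  CH2OCH3 → C:2 H:5 O:1
Element totals:
  C: 13
  H: 20
  O: 1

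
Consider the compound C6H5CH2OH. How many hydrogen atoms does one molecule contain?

8

Element totals:
  C: 7
  H: 8
  O: 1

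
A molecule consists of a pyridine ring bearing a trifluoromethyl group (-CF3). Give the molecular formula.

C6H4F3N

Atom tally by fragment:
  pyridine ring core → C:5 H:5 N:1
  (− 1 ring H displaced by substituents)
  + CF3 → C:1 F:3
Element totals:
  C: 6
  H: 4
  F: 3
  N: 1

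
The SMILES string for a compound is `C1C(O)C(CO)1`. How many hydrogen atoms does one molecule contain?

Atom tally by fragment:
  cyclopropane ring core → C:3 H:6
  (− 2 ring H displaced by substituents)
  + OH → O:1 H:1
  + CH2OH → C:1 H:3 O:1
Element totals:
  C: 4
  H: 8
  O: 2

8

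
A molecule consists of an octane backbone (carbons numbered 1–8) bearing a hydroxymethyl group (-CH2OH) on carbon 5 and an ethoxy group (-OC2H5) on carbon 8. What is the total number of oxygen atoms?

2

Atom tally by fragment:
  CH3 → C:1 H:3
  CH2 → C:1 H:2
  CH2 → C:1 H:2
  CH2 → C:1 H:2
  CH(CH2OH) → C:2 H:4 O:1
  CH2 → C:1 H:2
  CH2 → C:1 H:2
  CH2OC2H5 → C:3 H:7 O:1
Element totals:
  C: 11
  H: 24
  O: 2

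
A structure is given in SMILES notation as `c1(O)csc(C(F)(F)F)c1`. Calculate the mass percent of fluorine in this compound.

33.90%

Atom tally by fragment:
  thiophene ring core → C:4 H:4 S:1
  (− 2 ring H displaced by substituents)
  + OH → O:1 H:1
  + CF3 → C:1 F:3
Element totals:
  C: 5
  H: 3
  F: 3
  O: 1
  S: 1
Molecular formula: C5H3F3OS.
Molar mass = 168.132 g/mol.
Mass from F: 3 × 18.998 = 56.994 g/mol.
%F = 56.994 / 168.132 × 100 = 33.90%.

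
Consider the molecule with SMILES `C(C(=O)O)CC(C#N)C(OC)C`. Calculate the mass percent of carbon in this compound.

56.13%

Atom tally by fragment:
  HOOCCH2 → C:2 H:3 O:2
  CH2 → C:1 H:2
  CH(CN) → C:2 H:1 N:1
  CH(OCH3) → C:2 H:4 O:1
  CH3 → C:1 H:3
Element totals:
  C: 8
  H: 13
  N: 1
  O: 3
Molecular formula: C8H13NO3.
Molar mass = 171.196 g/mol.
Mass from C: 8 × 12.011 = 96.088 g/mol.
%C = 96.088 / 171.196 × 100 = 56.13%.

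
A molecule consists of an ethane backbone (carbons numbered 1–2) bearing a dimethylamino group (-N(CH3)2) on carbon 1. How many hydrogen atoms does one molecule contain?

Atom tally by fragment:
  (CH3)2NCH2 → C:3 H:8 N:1
  CH3 → C:1 H:3
Element totals:
  C: 4
  H: 11
  N: 1

11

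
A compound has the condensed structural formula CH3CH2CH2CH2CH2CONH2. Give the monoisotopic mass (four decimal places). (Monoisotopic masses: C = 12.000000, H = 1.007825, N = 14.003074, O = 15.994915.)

115.0997

Element totals:
  C: 6
  H: 13
  N: 1
  O: 1
Molecular formula: C6H13NO.
  M = 6(12.0) + 13(1.007825) + 14.003074 + 15.994915
    = 72.000000 + 13.101725 + 14.003074 + 15.994915 = 115.099714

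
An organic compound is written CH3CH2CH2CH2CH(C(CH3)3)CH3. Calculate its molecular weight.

Atom tally by fragment:
  CH3 → C:1 H:3
  CH2 → C:1 H:2
  CH2 → C:1 H:2
  CH2 → C:1 H:2
  CH(C(CH3)3) → C:5 H:10
  CH3 → C:1 H:3
Element totals:
  C: 10
  H: 22
Molecular formula: C10H22.
  M = 10(12.011) + 22(1.008)
    = 120.110 + 22.176 = 142.286

142.29 g/mol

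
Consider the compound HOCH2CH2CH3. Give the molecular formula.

C3H8O

Atom tally by fragment:
  HOCH2CH2 → C:2 H:5 O:1
  CH3 → C:1 H:3
Element totals:
  C: 3
  H: 8
  O: 1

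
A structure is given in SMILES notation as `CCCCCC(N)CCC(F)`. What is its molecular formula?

Atom tally by fragment:
  CH3 → C:1 H:3
  CH2 → C:1 H:2
  CH2 → C:1 H:2
  CH2 → C:1 H:2
  CH2 → C:1 H:2
  CH(NH2) → C:1 H:3 N:1
  CH2 → C:1 H:2
  CH2 → C:1 H:2
  CH2F → C:1 H:2 F:1
Element totals:
  C: 9
  H: 20
  F: 1
  N: 1

C9H20FN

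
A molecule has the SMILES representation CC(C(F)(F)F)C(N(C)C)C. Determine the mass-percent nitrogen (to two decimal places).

Atom tally by fragment:
  CH3 → C:1 H:3
  CH(CF3) → C:2 H:1 F:3
  CH(N(CH3)2) → C:3 H:7 N:1
  CH3 → C:1 H:3
Element totals:
  C: 7
  H: 14
  F: 3
  N: 1
Molecular formula: C7H14F3N.
Molar mass = 169.190 g/mol.
Mass from N: 1 × 14.007 = 14.007 g/mol.
%N = 14.007 / 169.190 × 100 = 8.28%.

8.28%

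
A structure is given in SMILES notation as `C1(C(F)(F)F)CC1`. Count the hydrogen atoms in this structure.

Atom tally by fragment:
  cyclopropane ring core → C:3 H:6
  (− 1 ring H displaced by substituents)
  + CF3 → C:1 F:3
Element totals:
  C: 4
  H: 5
  F: 3

5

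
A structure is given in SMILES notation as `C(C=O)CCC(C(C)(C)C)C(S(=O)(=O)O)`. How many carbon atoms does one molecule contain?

10

Atom tally by fragment:
  OHCCH2 → C:2 H:3 O:1
  CH2 → C:1 H:2
  CH2 → C:1 H:2
  CH(C(CH3)3) → C:5 H:10
  CH2SO3H → C:1 H:3 S:1 O:3
Element totals:
  C: 10
  H: 20
  O: 4
  S: 1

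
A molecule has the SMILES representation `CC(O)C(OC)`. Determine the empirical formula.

Atom tally by fragment:
  CH3 → C:1 H:3
  CH(OH) → C:1 H:2 O:1
  CH2OCH3 → C:2 H:5 O:1
Element totals:
  C: 4
  H: 10
  O: 2
Molecular formula: C4H10O2.
gcd of subscripts = 2; dividing each by 2:
  C: 4/2 = 2
  H: 10/2 = 5
  O: 2/2 = 1

C2H5O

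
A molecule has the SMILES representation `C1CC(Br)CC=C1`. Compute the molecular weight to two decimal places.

Atom tally by fragment:
  cyclohexene ring core → C:6 H:10
  (− 1 ring H displaced by substituents)
  + Br → Br:1
Element totals:
  C: 6
  H: 9
  Br: 1
Molecular formula: C6H9Br.
  M = 6(12.011) + 9(1.008) + 79.904
    = 72.066 + 9.072 + 79.904 = 161.042

161.04 g/mol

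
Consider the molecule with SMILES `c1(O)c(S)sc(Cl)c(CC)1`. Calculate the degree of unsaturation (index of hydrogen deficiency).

3

Atom tally by fragment:
  thiophene ring core → C:4 H:4 S:1
  (− 4 ring H displaced by substituents)
  + OH → O:1 H:1
  + SH → S:1 H:1
  + Cl → Cl:1
  + C2H5 → C:2 H:5
Element totals:
  C: 6
  H: 7
  Cl: 1
  O: 1
  S: 2
Molecular formula: C6H7ClOS2.
DoU = (2C + 2 + N − H − X) / 2 = (2·6 + 2 + 0 − 7 − 1) / 2 = 3.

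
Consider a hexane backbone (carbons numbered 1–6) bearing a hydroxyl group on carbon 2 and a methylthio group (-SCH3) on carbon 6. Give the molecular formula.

Atom tally by fragment:
  CH3 → C:1 H:3
  CH(OH) → C:1 H:2 O:1
  CH2 → C:1 H:2
  CH2 → C:1 H:2
  CH2 → C:1 H:2
  CH2SCH3 → C:2 H:5 S:1
Element totals:
  C: 7
  H: 16
  O: 1
  S: 1

C7H16OS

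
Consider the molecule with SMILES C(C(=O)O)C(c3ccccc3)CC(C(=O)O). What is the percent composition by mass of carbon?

64.85%

Atom tally by fragment:
  HOOCCH2 → C:2 H:3 O:2
  CH(C6H5) → C:7 H:6
  CH2 → C:1 H:2
  CH2COOH → C:2 H:3 O:2
Element totals:
  C: 12
  H: 14
  O: 4
Molecular formula: C12H14O4.
Molar mass = 222.240 g/mol.
Mass from C: 12 × 12.011 = 144.132 g/mol.
%C = 144.132 / 222.240 × 100 = 64.85%.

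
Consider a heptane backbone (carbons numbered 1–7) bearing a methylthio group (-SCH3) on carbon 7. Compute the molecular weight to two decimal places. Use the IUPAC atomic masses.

Atom tally by fragment:
  CH3 → C:1 H:3
  CH2 → C:1 H:2
  CH2 → C:1 H:2
  CH2 → C:1 H:2
  CH2 → C:1 H:2
  CH2 → C:1 H:2
  CH2SCH3 → C:2 H:5 S:1
Element totals:
  C: 8
  H: 18
  S: 1
Molecular formula: C8H18S.
  M = 8(12.011) + 18(1.008) + 32.06
    = 96.088 + 18.144 + 32.060 = 146.292

146.29 g/mol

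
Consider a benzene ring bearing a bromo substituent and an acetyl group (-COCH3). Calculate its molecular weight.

Atom tally by fragment:
  benzene ring core → C:6 H:6
  (− 2 ring H displaced by substituents)
  + Br → Br:1
  + COCH3 → C:2 H:3 O:1
Element totals:
  C: 8
  H: 7
  Br: 1
  O: 1
Molecular formula: C8H7BrO.
  M = 8(12.011) + 7(1.008) + 79.904 + 15.999
    = 96.088 + 7.056 + 79.904 + 15.999 = 199.047

199.05 g/mol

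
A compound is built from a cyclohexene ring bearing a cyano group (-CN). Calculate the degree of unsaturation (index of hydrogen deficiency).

4

Atom tally by fragment:
  cyclohexene ring core → C:6 H:10
  (− 1 ring H displaced by substituents)
  + CN → C:1 N:1
Element totals:
  C: 7
  H: 9
  N: 1
Molecular formula: C7H9N.
DoU = (2C + 2 + N − H − X) / 2 = (2·7 + 2 + 1 − 9 − 0) / 2 = 4.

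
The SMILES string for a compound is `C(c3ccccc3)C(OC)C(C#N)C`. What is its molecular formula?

Atom tally by fragment:
  C6H5CH2 → C:7 H:7
  CH(OCH3) → C:2 H:4 O:1
  CH(CN) → C:2 H:1 N:1
  CH3 → C:1 H:3
Element totals:
  C: 12
  H: 15
  N: 1
  O: 1

C12H15NO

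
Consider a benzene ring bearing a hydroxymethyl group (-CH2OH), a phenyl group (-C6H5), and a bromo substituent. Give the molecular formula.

C13H11BrO

Atom tally by fragment:
  benzene ring core → C:6 H:6
  (− 3 ring H displaced by substituents)
  + CH2OH → C:1 H:3 O:1
  + C6H5 → C:6 H:5
  + Br → Br:1
Element totals:
  C: 13
  H: 11
  Br: 1
  O: 1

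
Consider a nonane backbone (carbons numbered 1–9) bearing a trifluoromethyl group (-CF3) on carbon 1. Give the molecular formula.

C10H19F3

Atom tally by fragment:
  F3CCH2 → C:2 H:2 F:3
  CH2 → C:1 H:2
  CH2 → C:1 H:2
  CH2 → C:1 H:2
  CH2 → C:1 H:2
  CH2 → C:1 H:2
  CH2 → C:1 H:2
  CH2 → C:1 H:2
  CH3 → C:1 H:3
Element totals:
  C: 10
  H: 19
  F: 3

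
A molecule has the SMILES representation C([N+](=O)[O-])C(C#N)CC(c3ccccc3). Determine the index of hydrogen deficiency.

7

Atom tally by fragment:
  O2NCH2 → C:1 H:2 N:1 O:2
  CH(CN) → C:2 H:1 N:1
  CH2 → C:1 H:2
  CH2C6H5 → C:7 H:7
Element totals:
  C: 11
  H: 12
  N: 2
  O: 2
Molecular formula: C11H12N2O2.
DoU = (2C + 2 + N − H − X) / 2 = (2·11 + 2 + 2 − 12 − 0) / 2 = 7.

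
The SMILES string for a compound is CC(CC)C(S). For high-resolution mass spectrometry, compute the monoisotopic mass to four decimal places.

104.0660

Atom tally by fragment:
  CH3 → C:1 H:3
  CH(C2H5) → C:3 H:6
  CH2SH → C:1 H:3 S:1
Element totals:
  C: 5
  H: 12
  S: 1
Molecular formula: C5H12S.
  M = 5(12.0) + 12(1.007825) + 31.972071
    = 60.000000 + 12.093900 + 31.972071 = 104.065971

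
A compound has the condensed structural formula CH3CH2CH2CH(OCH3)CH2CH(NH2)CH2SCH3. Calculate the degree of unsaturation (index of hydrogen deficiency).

Atom tally by fragment:
  CH3 → C:1 H:3
  CH2 → C:1 H:2
  CH2 → C:1 H:2
  CH(OCH3) → C:2 H:4 O:1
  CH2 → C:1 H:2
  CH(NH2) → C:1 H:3 N:1
  CH2SCH3 → C:2 H:5 S:1
Element totals:
  C: 9
  H: 21
  N: 1
  O: 1
  S: 1
Molecular formula: C9H21NOS.
DoU = (2C + 2 + N − H − X) / 2 = (2·9 + 2 + 1 − 21 − 0) / 2 = 0.

0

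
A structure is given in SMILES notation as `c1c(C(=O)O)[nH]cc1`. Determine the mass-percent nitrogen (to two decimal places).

12.61%

Atom tally by fragment:
  pyrrole ring core → C:4 H:5 N:1
  (− 1 ring H displaced by substituents)
  + COOH → C:1 H:1 O:2
Element totals:
  C: 5
  H: 5
  N: 1
  O: 2
Molecular formula: C5H5NO2.
Molar mass = 111.100 g/mol.
Mass from N: 1 × 14.007 = 14.007 g/mol.
%N = 14.007 / 111.100 × 100 = 12.61%.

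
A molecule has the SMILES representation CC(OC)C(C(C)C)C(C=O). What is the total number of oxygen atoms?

Atom tally by fragment:
  CH3 → C:1 H:3
  CH(OCH3) → C:2 H:4 O:1
  CH(CH(CH3)2) → C:4 H:8
  CH2CHO → C:2 H:3 O:1
Element totals:
  C: 9
  H: 18
  O: 2

2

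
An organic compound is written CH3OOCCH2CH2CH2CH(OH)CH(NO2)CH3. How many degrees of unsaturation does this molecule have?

Element totals:
  C: 8
  H: 15
  N: 1
  O: 5
Molecular formula: C8H15NO5.
DoU = (2C + 2 + N − H − X) / 2 = (2·8 + 2 + 1 − 15 − 0) / 2 = 2.

2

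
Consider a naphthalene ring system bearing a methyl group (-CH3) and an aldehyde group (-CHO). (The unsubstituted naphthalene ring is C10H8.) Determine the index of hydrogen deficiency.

8

Atom tally by fragment:
  naphthalene ring system core → C:10 H:8
  (− 2 ring H displaced by substituents)
  + CH3 → C:1 H:3
  + CHO → C:1 H:1 O:1
Element totals:
  C: 12
  H: 10
  O: 1
Molecular formula: C12H10O.
DoU = (2C + 2 + N − H − X) / 2 = (2·12 + 2 + 0 − 10 − 0) / 2 = 8.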